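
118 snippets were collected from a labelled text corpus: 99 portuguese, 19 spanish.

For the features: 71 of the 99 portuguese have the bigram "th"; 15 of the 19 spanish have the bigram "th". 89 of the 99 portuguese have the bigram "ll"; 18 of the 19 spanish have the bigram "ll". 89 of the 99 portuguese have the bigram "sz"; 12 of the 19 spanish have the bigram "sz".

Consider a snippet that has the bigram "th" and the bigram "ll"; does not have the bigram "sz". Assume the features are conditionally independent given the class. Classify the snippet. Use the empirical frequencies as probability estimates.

portuguese

portuguese: (99/118) × (71/99) × (89/99) × (10/99) ≈ 0.0546381
spanish: (19/118) × (15/19) × (18/19) × (7/19) ≈ 0.0443683
Highest score → portuguese.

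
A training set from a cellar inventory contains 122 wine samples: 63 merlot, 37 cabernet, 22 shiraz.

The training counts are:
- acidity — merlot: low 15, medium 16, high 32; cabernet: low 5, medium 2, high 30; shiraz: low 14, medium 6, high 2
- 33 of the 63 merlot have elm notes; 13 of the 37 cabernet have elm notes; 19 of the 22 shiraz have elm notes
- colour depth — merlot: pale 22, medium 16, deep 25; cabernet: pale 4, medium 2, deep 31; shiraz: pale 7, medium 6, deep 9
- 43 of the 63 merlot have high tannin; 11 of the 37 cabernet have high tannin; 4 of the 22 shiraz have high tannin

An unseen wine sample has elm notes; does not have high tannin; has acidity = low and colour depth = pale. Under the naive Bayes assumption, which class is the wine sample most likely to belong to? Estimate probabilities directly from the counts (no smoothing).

shiraz

merlot: (63/122) × (15/63) × (33/63) × (22/63) × (20/63) ≈ 0.00713964
cabernet: (37/122) × (5/37) × (13/37) × (4/37) × (26/37) ≈ 0.00109391
shiraz: (22/122) × (14/22) × (19/22) × (7/22) × (18/22) ≈ 0.0258003
Highest score → shiraz.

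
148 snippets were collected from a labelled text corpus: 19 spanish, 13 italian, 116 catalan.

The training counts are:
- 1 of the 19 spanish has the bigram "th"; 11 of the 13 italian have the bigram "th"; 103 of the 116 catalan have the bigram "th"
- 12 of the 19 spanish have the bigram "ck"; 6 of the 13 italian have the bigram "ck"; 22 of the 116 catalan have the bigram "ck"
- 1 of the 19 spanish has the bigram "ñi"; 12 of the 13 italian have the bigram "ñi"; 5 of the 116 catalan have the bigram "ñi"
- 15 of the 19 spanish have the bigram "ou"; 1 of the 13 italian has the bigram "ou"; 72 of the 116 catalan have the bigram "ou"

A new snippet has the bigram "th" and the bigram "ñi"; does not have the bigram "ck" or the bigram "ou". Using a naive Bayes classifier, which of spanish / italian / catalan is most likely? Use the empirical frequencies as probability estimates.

italian

spanish: (19/148) × (1/19) × (7/19) × (1/19) × (4/19) ≈ 0.0000275826
italian: (13/148) × (11/13) × (7/13) × (12/13) × (12/13) ≈ 0.0341006
catalan: (116/148) × (103/116) × (94/116) × (5/116) × (44/116) ≈ 0.00922045
Highest score → italian.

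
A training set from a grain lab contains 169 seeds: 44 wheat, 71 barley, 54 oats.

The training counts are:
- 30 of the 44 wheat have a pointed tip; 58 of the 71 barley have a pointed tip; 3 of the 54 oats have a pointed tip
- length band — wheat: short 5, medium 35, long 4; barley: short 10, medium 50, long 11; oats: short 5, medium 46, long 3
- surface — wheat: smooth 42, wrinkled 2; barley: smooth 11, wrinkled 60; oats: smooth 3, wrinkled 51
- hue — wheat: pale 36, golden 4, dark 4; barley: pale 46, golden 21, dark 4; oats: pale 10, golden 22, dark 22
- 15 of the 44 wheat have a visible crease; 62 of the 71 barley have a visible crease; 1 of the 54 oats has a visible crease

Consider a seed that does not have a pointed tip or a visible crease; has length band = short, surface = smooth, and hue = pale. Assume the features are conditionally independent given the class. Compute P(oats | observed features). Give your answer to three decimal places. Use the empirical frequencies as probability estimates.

0.054

wheat: (44/169) × (14/44) × (5/44) × (42/44) × (36/44) × (29/44) ≈ 0.00484563
barley: (71/169) × (13/71) × (10/71) × (11/71) × (46/71) × (9/71) ≈ 0.000137853
oats: (54/169) × (51/54) × (5/54) × (3/54) × (10/54) × (53/54) ≈ 0.000282147
P(oats | x) = 0.000282147 / 0.00526563 ≈ 0.054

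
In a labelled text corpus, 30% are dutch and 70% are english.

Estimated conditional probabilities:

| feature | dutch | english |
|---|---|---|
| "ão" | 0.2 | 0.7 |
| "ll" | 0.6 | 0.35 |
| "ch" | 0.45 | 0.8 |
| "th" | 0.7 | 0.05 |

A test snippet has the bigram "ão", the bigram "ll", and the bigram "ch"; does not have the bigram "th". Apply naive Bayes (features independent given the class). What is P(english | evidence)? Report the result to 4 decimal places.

dutch: 0.3 × 0.2 × 0.6 × 0.45 × (1−0.7) = 0.00486
english: 0.7 × 0.7 × 0.35 × 0.8 × (1−0.05) = 0.13034
P(english | x) = 0.13034 / 0.1352 ≈ 0.9641

0.9641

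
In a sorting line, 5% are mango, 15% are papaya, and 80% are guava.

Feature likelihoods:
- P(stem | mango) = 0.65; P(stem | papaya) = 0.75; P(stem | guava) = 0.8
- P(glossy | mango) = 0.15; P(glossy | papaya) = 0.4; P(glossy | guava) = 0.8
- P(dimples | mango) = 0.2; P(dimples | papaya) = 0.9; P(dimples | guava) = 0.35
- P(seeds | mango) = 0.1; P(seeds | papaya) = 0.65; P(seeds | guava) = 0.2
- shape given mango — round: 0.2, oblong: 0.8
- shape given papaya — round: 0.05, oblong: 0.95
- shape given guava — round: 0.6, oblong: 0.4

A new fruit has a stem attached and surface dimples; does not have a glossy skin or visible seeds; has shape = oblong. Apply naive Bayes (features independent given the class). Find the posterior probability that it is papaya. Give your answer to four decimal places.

mango: 0.05 × 0.65 × (1−0.15) × 0.2 × (1−0.1) × 0.8 = 0.003978
papaya: 0.15 × 0.75 × (1−0.4) × 0.9 × (1−0.65) × 0.95 = 0.020199375
guava: 0.8 × 0.8 × (1−0.8) × 0.35 × (1−0.2) × 0.4 = 0.014336
P(papaya | x) = 0.020199375 / 0.038513375 ≈ 0.5245

0.5245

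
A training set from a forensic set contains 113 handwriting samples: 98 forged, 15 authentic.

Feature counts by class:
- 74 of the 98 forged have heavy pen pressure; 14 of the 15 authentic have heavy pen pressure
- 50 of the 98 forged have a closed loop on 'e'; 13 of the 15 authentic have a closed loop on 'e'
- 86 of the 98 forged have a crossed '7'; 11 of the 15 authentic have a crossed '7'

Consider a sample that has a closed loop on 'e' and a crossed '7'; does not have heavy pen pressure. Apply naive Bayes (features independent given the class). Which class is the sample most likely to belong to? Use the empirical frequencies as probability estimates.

forged

forged: (98/113) × (24/98) × (50/98) × (86/98) ≈ 0.0950931
authentic: (15/113) × (1/15) × (13/15) × (11/15) ≈ 0.00562439
Highest score → forged.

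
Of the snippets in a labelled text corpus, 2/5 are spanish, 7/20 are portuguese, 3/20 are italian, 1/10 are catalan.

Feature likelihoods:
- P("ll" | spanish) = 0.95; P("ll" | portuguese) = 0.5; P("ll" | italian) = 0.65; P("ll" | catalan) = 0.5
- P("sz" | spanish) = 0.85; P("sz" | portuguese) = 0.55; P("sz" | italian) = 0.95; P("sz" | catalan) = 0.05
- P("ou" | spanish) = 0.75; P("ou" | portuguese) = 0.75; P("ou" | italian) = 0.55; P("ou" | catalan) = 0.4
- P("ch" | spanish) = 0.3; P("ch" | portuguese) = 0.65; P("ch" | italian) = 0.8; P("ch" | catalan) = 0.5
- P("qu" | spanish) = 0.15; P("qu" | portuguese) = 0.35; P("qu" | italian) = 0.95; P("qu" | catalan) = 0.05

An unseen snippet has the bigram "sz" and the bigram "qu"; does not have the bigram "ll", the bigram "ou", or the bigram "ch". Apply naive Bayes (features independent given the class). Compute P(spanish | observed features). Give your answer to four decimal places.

spanish: 0.4 × (1−0.95) × 0.85 × (1−0.75) × (1−0.3) × 0.15 = 0.00044625
portuguese: 0.35 × (1−0.5) × 0.55 × (1−0.75) × (1−0.65) × 0.35 = 0.00294765625
italian: 0.15 × (1−0.65) × 0.95 × (1−0.55) × (1−0.8) × 0.95 = 0.0042643125
catalan: 0.1 × (1−0.5) × 0.05 × (1−0.4) × (1−0.5) × 0.05 = 0.0000375
P(spanish | x) = 0.00044625 / 0.00769571875 ≈ 0.0580

0.0580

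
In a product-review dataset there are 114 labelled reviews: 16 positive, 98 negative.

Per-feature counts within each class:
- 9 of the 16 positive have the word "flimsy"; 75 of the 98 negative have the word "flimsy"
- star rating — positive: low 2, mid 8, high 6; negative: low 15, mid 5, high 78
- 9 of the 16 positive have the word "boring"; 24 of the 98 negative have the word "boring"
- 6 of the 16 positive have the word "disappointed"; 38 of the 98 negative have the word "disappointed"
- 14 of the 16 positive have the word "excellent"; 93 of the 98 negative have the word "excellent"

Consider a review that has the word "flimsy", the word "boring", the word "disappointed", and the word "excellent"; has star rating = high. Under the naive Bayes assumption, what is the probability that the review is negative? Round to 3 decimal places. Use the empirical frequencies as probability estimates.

0.896

positive: (16/114) × (9/16) × (6/16) × (9/16) × (6/16) × (14/16) ≈ 0.00546425
negative: (98/114) × (75/98) × (78/98) × (24/98) × (38/98) × (93/98) ≈ 0.0471872
P(negative | x) = 0.0471872 / 0.05265145 ≈ 0.896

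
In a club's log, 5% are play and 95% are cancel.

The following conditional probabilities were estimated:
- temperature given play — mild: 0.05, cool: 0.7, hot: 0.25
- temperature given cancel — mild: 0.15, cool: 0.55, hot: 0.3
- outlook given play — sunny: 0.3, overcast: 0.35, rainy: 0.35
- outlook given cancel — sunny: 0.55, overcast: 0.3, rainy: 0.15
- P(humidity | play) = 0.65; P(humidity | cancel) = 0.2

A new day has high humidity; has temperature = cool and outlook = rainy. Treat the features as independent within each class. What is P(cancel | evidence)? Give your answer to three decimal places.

0.663

play: 0.05 × 0.7 × 0.35 × 0.65 = 0.0079625
cancel: 0.95 × 0.55 × 0.15 × 0.2 = 0.015675
P(cancel | x) = 0.015675 / 0.0236375 ≈ 0.663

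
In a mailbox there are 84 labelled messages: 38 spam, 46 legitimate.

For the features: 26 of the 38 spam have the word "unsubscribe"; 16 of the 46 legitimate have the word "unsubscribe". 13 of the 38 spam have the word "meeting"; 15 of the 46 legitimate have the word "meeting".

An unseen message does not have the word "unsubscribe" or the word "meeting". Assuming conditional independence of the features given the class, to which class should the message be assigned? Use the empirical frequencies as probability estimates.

legitimate

spam: (38/84) × (12/38) × (25/38) ≈ 0.093985
legitimate: (46/84) × (30/46) × (31/46) ≈ 0.240683
Highest score → legitimate.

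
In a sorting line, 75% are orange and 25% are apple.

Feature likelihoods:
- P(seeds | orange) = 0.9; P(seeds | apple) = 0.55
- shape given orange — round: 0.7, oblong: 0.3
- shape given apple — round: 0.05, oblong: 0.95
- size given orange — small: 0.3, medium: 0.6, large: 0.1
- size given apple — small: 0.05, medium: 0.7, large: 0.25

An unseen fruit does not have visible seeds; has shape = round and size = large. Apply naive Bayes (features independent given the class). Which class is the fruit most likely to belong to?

orange

orange: 0.75 × (1−0.9) × 0.7 × 0.1 = 0.00525
apple: 0.25 × (1−0.55) × 0.05 × 0.25 = 0.00140625
Highest score → orange.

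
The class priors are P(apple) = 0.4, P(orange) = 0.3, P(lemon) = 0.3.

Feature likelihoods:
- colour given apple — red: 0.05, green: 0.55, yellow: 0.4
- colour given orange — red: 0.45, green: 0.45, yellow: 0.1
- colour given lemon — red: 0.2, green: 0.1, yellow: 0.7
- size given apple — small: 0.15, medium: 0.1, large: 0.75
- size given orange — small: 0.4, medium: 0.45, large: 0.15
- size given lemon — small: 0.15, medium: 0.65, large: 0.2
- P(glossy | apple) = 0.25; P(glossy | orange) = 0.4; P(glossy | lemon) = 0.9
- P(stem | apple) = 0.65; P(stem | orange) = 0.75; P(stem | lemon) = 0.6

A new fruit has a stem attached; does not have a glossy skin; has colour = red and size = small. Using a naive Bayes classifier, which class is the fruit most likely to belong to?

apple: 0.4 × 0.05 × 0.15 × (1−0.25) × 0.65 = 0.0014625
orange: 0.3 × 0.45 × 0.4 × (1−0.4) × 0.75 = 0.0243
lemon: 0.3 × 0.2 × 0.15 × (1−0.9) × 0.6 = 0.00054
Highest score → orange.

orange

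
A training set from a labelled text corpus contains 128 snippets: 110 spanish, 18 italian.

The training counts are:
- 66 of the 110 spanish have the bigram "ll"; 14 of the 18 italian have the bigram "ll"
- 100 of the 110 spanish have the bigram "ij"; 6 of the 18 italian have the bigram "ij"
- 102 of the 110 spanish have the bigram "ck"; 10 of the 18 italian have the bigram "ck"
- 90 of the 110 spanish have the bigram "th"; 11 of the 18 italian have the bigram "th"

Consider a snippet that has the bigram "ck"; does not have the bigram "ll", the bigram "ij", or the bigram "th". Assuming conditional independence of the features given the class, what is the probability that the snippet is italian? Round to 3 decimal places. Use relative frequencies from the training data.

spanish: (110/128) × (44/110) × (10/110) × (102/110) × (20/110) ≈ 0.0052686
italian: (18/128) × (4/18) × (12/18) × (10/18) × (7/18) ≈ 0.00450103
P(italian | x) = 0.00450103 / 0.00976963 ≈ 0.461

0.461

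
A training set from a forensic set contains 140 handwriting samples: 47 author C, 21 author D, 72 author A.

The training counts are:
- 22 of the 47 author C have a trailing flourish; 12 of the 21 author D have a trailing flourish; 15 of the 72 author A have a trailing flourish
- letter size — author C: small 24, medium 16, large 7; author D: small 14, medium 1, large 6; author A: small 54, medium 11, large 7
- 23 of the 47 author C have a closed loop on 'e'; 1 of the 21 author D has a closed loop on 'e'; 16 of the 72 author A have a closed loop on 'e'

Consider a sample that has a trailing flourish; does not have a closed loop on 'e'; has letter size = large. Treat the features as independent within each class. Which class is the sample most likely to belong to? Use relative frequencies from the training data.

author D

author C: (47/140) × (22/47) × (7/47) × (24/47) ≈ 0.0119511
author D: (21/140) × (12/21) × (6/21) × (20/21) ≈ 0.0233236
author A: (72/140) × (15/72) × (7/72) × (56/72) ≈ 0.00810185
Highest score → author D.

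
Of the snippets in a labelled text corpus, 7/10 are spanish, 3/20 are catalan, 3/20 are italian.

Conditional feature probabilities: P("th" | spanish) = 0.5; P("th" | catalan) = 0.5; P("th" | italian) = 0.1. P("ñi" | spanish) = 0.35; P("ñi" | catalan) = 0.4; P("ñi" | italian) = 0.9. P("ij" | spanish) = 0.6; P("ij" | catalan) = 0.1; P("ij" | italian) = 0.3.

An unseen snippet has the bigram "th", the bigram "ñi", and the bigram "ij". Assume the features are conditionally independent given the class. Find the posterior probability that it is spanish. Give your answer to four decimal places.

spanish: 0.7 × 0.5 × 0.35 × 0.6 = 0.0735
catalan: 0.15 × 0.5 × 0.4 × 0.1 = 0.003
italian: 0.15 × 0.1 × 0.9 × 0.3 = 0.00405
P(spanish | x) = 0.0735 / 0.08055 ≈ 0.9125

0.9125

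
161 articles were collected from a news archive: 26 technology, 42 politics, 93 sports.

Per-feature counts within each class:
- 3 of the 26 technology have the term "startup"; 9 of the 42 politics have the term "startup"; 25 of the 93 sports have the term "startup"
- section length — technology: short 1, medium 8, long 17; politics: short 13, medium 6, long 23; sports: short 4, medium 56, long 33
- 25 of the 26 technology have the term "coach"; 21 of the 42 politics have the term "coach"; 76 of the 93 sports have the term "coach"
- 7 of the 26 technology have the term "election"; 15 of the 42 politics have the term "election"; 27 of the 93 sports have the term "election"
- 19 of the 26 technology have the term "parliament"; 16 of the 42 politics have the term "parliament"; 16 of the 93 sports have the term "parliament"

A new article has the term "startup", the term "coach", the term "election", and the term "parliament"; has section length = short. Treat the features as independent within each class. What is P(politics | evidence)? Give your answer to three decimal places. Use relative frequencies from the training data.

0.743

technology: (26/161) × (3/26) × (1/26) × (25/26) × (7/26) × (19/26) ≈ 0.000135579
politics: (42/161) × (9/42) × (13/42) × (21/42) × (15/42) × (16/42) ≈ 0.00117705
sports: (93/161) × (25/93) × (4/93) × (76/93) × (27/93) × (16/93) ≈ 0.000272609
P(politics | x) = 0.00117705 / 0.001585238 ≈ 0.743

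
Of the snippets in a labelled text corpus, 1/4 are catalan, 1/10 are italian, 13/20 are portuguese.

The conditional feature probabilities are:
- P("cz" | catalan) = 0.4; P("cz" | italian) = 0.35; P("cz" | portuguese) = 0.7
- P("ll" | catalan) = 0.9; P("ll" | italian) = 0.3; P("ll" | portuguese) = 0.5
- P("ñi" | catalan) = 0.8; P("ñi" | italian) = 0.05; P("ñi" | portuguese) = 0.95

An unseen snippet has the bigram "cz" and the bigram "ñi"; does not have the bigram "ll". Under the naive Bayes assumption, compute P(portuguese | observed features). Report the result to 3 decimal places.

catalan: 0.25 × 0.4 × (1−0.9) × 0.8 = 0.008
italian: 0.1 × 0.35 × (1−0.3) × 0.05 = 0.001225
portuguese: 0.65 × 0.7 × (1−0.5) × 0.95 = 0.216125
P(portuguese | x) = 0.216125 / 0.22535 ≈ 0.959

0.959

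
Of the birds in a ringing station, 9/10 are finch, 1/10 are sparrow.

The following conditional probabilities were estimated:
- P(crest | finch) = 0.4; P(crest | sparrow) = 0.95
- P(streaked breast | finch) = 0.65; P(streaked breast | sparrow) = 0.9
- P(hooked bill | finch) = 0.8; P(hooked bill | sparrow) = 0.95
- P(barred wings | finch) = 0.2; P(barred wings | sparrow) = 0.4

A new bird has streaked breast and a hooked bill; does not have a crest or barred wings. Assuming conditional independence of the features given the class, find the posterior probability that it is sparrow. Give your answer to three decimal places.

0.011

finch: 0.9 × (1−0.4) × 0.65 × 0.8 × (1−0.2) = 0.22464
sparrow: 0.1 × (1−0.95) × 0.9 × 0.95 × (1−0.4) = 0.002565
P(sparrow | x) = 0.002565 / 0.227205 ≈ 0.011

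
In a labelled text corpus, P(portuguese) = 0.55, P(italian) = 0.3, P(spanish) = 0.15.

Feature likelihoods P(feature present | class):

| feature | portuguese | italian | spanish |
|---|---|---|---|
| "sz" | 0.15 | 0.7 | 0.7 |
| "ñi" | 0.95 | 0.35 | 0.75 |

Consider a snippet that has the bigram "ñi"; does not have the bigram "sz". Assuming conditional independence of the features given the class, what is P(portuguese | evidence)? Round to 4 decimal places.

portuguese: 0.55 × (1−0.15) × 0.95 = 0.444125
italian: 0.3 × (1−0.7) × 0.35 = 0.0315
spanish: 0.15 × (1−0.7) × 0.75 = 0.03375
P(portuguese | x) = 0.444125 / 0.509375 ≈ 0.8719

0.8719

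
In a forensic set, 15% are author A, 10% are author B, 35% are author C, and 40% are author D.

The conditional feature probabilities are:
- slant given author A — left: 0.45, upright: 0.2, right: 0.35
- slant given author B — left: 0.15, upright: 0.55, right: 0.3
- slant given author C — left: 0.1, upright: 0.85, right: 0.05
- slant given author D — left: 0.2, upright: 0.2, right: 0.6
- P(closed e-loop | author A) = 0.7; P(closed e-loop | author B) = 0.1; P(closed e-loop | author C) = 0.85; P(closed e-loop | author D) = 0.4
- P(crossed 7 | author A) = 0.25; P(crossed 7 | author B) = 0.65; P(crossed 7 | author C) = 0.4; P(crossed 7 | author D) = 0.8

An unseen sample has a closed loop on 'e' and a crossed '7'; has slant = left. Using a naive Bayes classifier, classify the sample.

author D

author A: 0.15 × 0.45 × 0.7 × 0.25 = 0.0118125
author B: 0.1 × 0.15 × 0.1 × 0.65 = 0.000975
author C: 0.35 × 0.1 × 0.85 × 0.4 = 0.0119
author D: 0.4 × 0.2 × 0.4 × 0.8 = 0.0256
Highest score → author D.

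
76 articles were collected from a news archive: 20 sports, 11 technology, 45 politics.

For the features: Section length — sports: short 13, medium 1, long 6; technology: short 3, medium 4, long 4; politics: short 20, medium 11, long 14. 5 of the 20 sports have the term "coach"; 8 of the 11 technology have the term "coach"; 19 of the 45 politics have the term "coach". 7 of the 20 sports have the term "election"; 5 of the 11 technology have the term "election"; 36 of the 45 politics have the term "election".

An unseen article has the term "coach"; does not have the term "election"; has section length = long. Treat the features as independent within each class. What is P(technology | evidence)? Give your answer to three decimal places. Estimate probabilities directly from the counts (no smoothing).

sports: (20/76) × (6/20) × (5/20) × (13/20) ≈ 0.0128289
technology: (11/76) × (4/11) × (8/11) × (6/11) ≈ 0.0208786
politics: (45/76) × (14/45) × (19/45) × (9/45) ≈ 0.0155556
P(technology | x) = 0.0208786 / 0.0492631 ≈ 0.424

0.424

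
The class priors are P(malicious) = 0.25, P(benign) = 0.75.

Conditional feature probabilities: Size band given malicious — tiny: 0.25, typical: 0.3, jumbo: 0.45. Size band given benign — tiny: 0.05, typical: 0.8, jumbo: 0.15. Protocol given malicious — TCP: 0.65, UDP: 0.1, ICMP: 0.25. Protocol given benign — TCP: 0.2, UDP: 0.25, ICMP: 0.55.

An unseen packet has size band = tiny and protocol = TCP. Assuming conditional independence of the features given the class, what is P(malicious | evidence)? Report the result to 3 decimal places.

0.844

malicious: 0.25 × 0.25 × 0.65 = 0.040625
benign: 0.75 × 0.05 × 0.2 = 0.0075
P(malicious | x) = 0.040625 / 0.048125 ≈ 0.844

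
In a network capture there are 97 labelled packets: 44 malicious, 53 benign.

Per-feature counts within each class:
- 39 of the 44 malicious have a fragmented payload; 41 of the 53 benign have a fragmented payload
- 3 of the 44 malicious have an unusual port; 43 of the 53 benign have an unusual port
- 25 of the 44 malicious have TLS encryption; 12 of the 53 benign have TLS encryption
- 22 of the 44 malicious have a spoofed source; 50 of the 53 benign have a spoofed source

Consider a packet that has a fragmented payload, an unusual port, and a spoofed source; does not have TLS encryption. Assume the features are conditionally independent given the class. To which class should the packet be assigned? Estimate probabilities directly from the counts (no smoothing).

malicious: (44/97) × (39/44) × (3/44) × (19/44) × (22/44) ≈ 0.00591878
benign: (53/97) × (41/53) × (43/53) × (41/53) × (50/53) ≈ 0.250269
Highest score → benign.

benign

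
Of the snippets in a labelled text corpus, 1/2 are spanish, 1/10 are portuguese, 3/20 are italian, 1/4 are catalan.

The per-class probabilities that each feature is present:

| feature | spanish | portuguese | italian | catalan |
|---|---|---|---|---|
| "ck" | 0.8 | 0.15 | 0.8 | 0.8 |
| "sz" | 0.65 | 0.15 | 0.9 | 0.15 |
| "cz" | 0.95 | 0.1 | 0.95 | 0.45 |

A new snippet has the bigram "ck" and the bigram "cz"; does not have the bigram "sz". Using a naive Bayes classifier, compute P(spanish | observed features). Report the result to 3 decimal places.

0.599

spanish: 0.5 × 0.8 × (1−0.65) × 0.95 = 0.133
portuguese: 0.1 × 0.15 × (1−0.15) × 0.1 = 0.001275
italian: 0.15 × 0.8 × (1−0.9) × 0.95 = 0.0114
catalan: 0.25 × 0.8 × (1−0.15) × 0.45 = 0.0765
P(spanish | x) = 0.133 / 0.222175 ≈ 0.599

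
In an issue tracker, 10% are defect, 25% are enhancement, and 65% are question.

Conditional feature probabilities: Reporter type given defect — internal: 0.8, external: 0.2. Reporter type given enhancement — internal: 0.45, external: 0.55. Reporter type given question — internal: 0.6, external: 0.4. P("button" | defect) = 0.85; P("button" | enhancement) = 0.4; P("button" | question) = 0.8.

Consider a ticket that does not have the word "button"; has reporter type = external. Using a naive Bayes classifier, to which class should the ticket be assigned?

enhancement

defect: 0.1 × 0.2 × (1−0.85) = 0.003
enhancement: 0.25 × 0.55 × (1−0.4) = 0.0825
question: 0.65 × 0.4 × (1−0.8) = 0.052
Highest score → enhancement.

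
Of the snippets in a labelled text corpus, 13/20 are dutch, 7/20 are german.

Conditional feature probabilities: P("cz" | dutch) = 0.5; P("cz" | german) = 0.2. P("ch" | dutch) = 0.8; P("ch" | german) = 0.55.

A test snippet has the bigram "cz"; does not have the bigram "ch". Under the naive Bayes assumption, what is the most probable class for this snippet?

dutch

dutch: 0.65 × 0.5 × (1−0.8) = 0.065
german: 0.35 × 0.2 × (1−0.55) = 0.0315
Highest score → dutch.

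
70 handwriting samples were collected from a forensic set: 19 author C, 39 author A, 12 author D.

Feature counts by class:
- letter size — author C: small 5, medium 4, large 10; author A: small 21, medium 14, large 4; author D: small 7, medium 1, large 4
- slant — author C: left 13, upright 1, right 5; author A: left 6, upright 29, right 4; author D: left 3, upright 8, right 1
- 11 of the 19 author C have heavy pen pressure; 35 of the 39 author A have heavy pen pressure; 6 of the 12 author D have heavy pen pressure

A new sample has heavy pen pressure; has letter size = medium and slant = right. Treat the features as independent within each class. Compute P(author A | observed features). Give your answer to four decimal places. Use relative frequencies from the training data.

0.6643

author C: (19/70) × (4/19) × (5/19) × (11/19) ≈ 0.00870598
author A: (39/70) × (14/39) × (4/39) × (35/39) ≈ 0.0184089
author D: (12/70) × (1/12) × (1/12) × (6/12) ≈ 0.000595238
P(author A | x) = 0.0184089 / 0.027710118 ≈ 0.6643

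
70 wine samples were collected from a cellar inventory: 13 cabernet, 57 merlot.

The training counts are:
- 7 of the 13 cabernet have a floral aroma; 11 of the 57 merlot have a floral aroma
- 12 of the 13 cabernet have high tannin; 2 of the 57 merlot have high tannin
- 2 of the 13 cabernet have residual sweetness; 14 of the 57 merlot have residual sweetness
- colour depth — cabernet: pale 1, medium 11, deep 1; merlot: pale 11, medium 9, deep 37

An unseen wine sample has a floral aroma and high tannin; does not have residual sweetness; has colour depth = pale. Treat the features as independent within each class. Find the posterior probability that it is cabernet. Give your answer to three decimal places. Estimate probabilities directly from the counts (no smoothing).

0.882

cabernet: (13/70) × (7/13) × (12/13) × (11/13) × (1/13) ≈ 0.00600819
merlot: (57/70) × (11/57) × (2/57) × (43/57) × (11/57) ≈ 0.000802715
P(cabernet | x) = 0.00600819 / 0.006810905 ≈ 0.882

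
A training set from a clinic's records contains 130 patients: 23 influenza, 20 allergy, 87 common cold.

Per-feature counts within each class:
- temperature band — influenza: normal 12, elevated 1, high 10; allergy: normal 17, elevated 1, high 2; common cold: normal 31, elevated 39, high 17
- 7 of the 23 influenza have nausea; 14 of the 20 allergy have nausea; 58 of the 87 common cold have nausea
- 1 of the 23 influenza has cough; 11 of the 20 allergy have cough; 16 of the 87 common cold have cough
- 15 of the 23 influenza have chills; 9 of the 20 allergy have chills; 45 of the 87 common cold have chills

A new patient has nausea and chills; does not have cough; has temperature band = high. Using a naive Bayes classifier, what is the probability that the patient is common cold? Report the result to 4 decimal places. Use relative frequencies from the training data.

0.6868

influenza: (23/130) × (10/23) × (7/23) × (22/23) × (15/23) ≈ 0.0146044
allergy: (20/130) × (2/20) × (14/20) × (9/20) × (9/20) ≈ 0.00218077
common cold: (87/130) × (17/87) × (58/87) × (71/87) × (45/87) ≈ 0.0367999
P(common cold | x) = 0.0367999 / 0.05358507 ≈ 0.6868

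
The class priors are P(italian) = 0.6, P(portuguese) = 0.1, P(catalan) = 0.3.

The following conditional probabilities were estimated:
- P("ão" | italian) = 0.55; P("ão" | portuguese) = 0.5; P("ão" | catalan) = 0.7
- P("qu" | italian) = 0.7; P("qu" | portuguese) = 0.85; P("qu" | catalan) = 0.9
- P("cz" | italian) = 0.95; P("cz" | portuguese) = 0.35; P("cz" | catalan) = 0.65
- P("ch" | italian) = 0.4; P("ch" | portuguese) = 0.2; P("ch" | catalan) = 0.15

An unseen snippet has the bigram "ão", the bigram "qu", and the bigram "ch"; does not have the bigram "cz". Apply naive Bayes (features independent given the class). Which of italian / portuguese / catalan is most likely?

italian: 0.6 × 0.55 × 0.7 × (1−0.95) × 0.4 = 0.00462
portuguese: 0.1 × 0.5 × 0.85 × (1−0.35) × 0.2 = 0.005525
catalan: 0.3 × 0.7 × 0.9 × (1−0.65) × 0.15 = 0.0099225
Highest score → catalan.

catalan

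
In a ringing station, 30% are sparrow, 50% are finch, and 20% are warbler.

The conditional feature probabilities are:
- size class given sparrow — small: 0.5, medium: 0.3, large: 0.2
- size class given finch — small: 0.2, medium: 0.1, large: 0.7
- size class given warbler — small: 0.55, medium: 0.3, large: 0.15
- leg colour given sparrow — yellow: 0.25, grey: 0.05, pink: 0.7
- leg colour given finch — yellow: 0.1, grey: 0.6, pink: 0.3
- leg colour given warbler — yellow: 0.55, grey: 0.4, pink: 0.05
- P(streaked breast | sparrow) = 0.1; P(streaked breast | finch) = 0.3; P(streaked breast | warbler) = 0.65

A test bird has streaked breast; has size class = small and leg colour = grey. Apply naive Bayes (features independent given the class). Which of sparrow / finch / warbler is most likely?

sparrow: 0.3 × 0.5 × 0.05 × 0.1 = 0.00075
finch: 0.5 × 0.2 × 0.6 × 0.3 = 0.018
warbler: 0.2 × 0.55 × 0.4 × 0.65 = 0.0286
Highest score → warbler.

warbler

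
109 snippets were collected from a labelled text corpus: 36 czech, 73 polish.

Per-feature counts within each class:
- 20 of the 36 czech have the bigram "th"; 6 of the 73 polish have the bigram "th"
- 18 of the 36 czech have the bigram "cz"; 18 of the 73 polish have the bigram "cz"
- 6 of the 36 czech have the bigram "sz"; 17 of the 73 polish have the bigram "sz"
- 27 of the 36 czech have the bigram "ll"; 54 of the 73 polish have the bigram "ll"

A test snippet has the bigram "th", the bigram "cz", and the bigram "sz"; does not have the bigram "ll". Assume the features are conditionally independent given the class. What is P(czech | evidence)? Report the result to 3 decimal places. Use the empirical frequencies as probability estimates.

0.823

czech: (36/109) × (20/36) × (18/36) × (6/36) × (9/36) ≈ 0.00382263
polish: (73/109) × (6/73) × (18/73) × (17/73) × (19/73) ≈ 0.00082268
P(czech | x) = 0.00382263 / 0.00464531 ≈ 0.823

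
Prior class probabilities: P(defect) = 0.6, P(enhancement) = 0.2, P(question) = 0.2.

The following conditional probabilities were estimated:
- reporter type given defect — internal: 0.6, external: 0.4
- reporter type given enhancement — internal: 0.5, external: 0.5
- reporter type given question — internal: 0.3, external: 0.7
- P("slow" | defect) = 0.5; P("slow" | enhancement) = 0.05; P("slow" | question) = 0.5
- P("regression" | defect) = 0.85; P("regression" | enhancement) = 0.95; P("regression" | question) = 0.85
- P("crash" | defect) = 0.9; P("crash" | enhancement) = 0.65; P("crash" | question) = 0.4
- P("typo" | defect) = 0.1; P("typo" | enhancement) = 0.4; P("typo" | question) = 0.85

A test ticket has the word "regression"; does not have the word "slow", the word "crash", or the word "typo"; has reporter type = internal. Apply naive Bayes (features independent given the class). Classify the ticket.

defect: 0.6 × 0.6 × (1−0.5) × 0.85 × (1−0.9) × (1−0.1) = 0.01377
enhancement: 0.2 × 0.5 × (1−0.05) × 0.95 × (1−0.65) × (1−0.4) = 0.0189525
question: 0.2 × 0.3 × (1−0.5) × 0.85 × (1−0.4) × (1−0.85) = 0.002295
Highest score → enhancement.

enhancement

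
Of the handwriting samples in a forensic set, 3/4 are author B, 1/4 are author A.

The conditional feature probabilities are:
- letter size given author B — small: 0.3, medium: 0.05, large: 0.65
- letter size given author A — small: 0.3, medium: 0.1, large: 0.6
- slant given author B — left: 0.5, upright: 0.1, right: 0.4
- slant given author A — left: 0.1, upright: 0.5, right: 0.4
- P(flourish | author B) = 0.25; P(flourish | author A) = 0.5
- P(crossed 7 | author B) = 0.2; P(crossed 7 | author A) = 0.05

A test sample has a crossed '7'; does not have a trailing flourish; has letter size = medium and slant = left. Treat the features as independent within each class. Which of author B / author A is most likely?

author B

author B: 0.75 × 0.05 × 0.5 × (1−0.25) × 0.2 = 0.0028125
author A: 0.25 × 0.1 × 0.1 × (1−0.5) × 0.05 = 0.0000625
Highest score → author B.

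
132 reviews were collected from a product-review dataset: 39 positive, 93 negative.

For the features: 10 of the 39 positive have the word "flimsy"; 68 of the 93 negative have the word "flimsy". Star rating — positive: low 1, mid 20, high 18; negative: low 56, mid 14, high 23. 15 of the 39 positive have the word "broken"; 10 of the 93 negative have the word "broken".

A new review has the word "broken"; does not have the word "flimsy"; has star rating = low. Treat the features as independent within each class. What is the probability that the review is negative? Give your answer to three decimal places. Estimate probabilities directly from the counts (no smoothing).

positive: (39/132) × (29/39) × (1/39) × (15/39) ≈ 0.00216664
negative: (93/132) × (25/93) × (56/93) × (10/93) ≈ 0.0122628
P(negative | x) = 0.0122628 / 0.01442944 ≈ 0.850

0.850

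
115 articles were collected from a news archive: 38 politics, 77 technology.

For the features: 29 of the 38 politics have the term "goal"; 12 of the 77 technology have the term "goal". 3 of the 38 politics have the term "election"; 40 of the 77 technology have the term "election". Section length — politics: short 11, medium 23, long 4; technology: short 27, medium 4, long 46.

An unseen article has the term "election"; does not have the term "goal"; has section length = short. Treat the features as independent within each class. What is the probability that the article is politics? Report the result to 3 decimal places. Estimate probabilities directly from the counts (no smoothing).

politics: (38/115) × (9/38) × (3/38) × (11/38) ≈ 0.00178851
technology: (77/115) × (65/77) × (40/77) × (27/77) ≈ 0.102957
P(politics | x) = 0.00178851 / 0.10474551 ≈ 0.017

0.017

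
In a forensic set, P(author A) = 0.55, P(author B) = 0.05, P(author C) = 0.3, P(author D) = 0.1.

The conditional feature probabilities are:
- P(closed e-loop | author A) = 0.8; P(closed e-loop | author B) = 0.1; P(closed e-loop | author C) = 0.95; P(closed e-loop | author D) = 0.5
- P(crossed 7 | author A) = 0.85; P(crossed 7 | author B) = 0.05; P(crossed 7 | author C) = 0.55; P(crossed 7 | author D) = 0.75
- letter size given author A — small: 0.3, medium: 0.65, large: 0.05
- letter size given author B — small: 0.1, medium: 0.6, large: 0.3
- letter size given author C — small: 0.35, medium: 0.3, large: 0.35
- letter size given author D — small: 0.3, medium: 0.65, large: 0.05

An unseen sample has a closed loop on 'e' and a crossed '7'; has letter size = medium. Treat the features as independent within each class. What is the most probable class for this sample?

author A: 0.55 × 0.8 × 0.85 × 0.65 = 0.2431
author B: 0.05 × 0.1 × 0.05 × 0.6 = 0.00015
author C: 0.3 × 0.95 × 0.55 × 0.3 = 0.047025
author D: 0.1 × 0.5 × 0.75 × 0.65 = 0.024375
Highest score → author A.

author A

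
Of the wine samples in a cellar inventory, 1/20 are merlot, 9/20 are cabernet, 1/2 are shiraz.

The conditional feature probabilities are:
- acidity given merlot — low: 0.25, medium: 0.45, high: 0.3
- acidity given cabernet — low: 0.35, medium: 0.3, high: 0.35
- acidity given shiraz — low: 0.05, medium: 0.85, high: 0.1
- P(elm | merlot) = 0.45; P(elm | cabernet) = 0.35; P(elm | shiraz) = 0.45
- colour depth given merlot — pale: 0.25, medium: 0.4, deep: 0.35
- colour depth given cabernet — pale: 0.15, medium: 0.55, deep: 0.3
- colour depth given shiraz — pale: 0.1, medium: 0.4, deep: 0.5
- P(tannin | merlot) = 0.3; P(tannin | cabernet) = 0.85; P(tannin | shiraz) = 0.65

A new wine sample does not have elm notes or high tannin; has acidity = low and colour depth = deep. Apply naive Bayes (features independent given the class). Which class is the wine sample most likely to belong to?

merlot: 0.05 × 0.25 × (1−0.45) × 0.35 × (1−0.3) = 0.001684375
cabernet: 0.45 × 0.35 × (1−0.35) × 0.3 × (1−0.85) = 0.004606875
shiraz: 0.5 × 0.05 × (1−0.45) × 0.5 × (1−0.65) = 0.00240625
Highest score → cabernet.

cabernet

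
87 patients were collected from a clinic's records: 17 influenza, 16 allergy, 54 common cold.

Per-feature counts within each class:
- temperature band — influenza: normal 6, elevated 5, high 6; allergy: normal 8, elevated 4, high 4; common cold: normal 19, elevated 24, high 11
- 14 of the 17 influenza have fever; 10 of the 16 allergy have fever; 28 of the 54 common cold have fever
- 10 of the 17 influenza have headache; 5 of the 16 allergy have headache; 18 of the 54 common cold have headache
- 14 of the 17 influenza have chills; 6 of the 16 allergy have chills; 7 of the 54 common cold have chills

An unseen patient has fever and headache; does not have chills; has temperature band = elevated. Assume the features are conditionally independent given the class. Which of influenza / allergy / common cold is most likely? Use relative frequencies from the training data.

influenza: (17/87) × (5/17) × (14/17) × (10/17) × (3/17) ≈ 0.00491307
allergy: (16/87) × (4/16) × (10/16) × (5/16) × (10/16) ≈ 0.00561243
common cold: (54/87) × (24/54) × (28/54) × (18/54) × (47/54) ≈ 0.0414991
Highest score → common cold.

common cold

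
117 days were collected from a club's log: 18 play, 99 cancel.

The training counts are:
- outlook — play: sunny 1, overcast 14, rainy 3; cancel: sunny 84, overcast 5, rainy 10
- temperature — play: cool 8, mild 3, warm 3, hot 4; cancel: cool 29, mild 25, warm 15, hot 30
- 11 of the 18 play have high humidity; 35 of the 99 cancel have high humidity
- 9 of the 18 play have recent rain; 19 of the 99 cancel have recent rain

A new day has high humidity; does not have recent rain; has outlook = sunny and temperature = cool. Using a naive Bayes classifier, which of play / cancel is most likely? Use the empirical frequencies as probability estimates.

play: (18/117) × (1/18) × (8/18) × (11/18) × (9/18) ≈ 0.0011607
cancel: (99/117) × (84/99) × (29/99) × (35/99) × (80/99) ≈ 0.0600819
Highest score → cancel.

cancel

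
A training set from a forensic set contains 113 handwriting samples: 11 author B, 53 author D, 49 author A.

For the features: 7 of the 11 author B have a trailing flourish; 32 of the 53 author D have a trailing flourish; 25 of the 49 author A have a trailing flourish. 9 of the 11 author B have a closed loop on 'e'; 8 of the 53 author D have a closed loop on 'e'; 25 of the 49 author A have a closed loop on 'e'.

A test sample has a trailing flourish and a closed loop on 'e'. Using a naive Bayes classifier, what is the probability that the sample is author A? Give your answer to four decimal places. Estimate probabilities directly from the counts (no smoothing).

author B: (11/113) × (7/11) × (9/11) ≈ 0.0506838
author D: (53/113) × (32/53) × (8/53) ≈ 0.042745
author A: (49/113) × (25/49) × (25/49) ≈ 0.112877
P(author A | x) = 0.112877 / 0.2063058 ≈ 0.5471

0.5471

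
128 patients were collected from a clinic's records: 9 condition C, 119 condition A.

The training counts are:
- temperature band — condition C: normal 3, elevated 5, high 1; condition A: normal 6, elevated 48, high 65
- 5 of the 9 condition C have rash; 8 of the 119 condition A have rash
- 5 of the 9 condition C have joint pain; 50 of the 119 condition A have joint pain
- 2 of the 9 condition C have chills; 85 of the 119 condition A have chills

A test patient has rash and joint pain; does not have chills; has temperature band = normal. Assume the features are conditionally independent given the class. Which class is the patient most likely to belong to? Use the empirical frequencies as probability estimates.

condition C

condition C: (9/128) × (3/9) × (5/9) × (5/9) × (7/9) ≈ 0.00562629
condition A: (119/128) × (6/119) × (8/119) × (50/119) × (34/119) ≈ 0.000378303
Highest score → condition C.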